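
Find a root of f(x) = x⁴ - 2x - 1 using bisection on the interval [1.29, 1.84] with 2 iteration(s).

f(x) = x⁴ - 2x - 1
Initial interval: [1.29, 1.84]

Iteration 1:
  c_1 = (1.290000 + 1.840000)/2 = 1.565000
  f(c_1) = f(1.565000) = 1.868703
  f(a) × f(c) < 0, new interval: [1.290000, 1.565000]
Iteration 2:
  c_2 = (1.290000 + 1.565000)/2 = 1.427500
  f(c_2) = f(1.427500) = 0.297451
  f(a) × f(c) < 0, new interval: [1.290000, 1.427500]

After 2 iteration(s), the approximation is c_2 = 1.427500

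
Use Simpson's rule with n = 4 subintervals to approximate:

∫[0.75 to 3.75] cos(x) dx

f(x) = cos(x)
a = 0.75, b = 3.75, n = 4
h = (b - a)/n = 0.750000

Simpson's rule: (h/3)[f(x₀) + 4f(x₁) + 2f(x₂) + ... + f(xₙ)]

x_0 = 0.7500, f(x_0) = 0.731689, coefficient = 1
x_1 = 1.5000, f(x_1) = 0.070737, coefficient = 4
x_2 = 2.2500, f(x_2) = -0.628174, coefficient = 2
x_3 = 3.0000, f(x_3) = -0.989992, coefficient = 4
x_4 = 3.7500, f(x_4) = -0.820559, coefficient = 1

I ≈ (0.750000/3) × -5.022239 = -1.255560
Exact value: -1.253200
Error: 0.002360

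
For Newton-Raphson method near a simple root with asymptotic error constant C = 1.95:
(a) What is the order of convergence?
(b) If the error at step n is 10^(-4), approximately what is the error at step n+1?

(a) Newton-Raphson has quadratic (order 2) convergence near simple roots.
    This means |e_{n+1}| ≈ C|e_n|².

(b) With |e_n| = 10^(-4) and C = 1.95:
    |e_{n+1}| ≈ 1.95 × (10^(-4))² = 1.95 × 10^(-8)

(a) 2 (quadratic); (b) |e_{n+1}| ≈ 1.950e-08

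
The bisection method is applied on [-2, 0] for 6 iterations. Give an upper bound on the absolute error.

Bisection error bound: |error| ≤ (b-a)/2^n
|error| ≤ (0 - (-2))/2^6 = 2/2^6
|error| ≤ 0.0312500000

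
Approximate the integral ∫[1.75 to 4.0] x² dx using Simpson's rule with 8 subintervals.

f(x) = x²
a = 1.75, b = 4.0, n = 8
h = (b - a)/n = 0.281250

Simpson's rule: (h/3)[f(x₀) + 4f(x₁) + 2f(x₂) + ... + f(xₙ)]

x_0 = 1.7500, f(x_0) = 3.062500, coefficient = 1
x_1 = 2.0312, f(x_1) = 4.125977, coefficient = 4
x_2 = 2.3125, f(x_2) = 5.347656, coefficient = 2
x_3 = 2.5938, f(x_3) = 6.727539, coefficient = 4
x_4 = 2.8750, f(x_4) = 8.265625, coefficient = 2
x_5 = 3.1562, f(x_5) = 9.961914, coefficient = 4
x_6 = 3.4375, f(x_6) = 11.816406, coefficient = 2
x_7 = 3.7188, f(x_7) = 13.829102, coefficient = 4
x_8 = 4.0000, f(x_8) = 16.000000, coefficient = 1

I ≈ (0.281250/3) × 208.500000 = 19.546875
Exact value: 19.546875
Error: 0.000000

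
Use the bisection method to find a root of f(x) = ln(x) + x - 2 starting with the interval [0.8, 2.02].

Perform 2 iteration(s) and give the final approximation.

f(x) = ln(x) + x - 2
Initial interval: [0.8, 2.02]

Iteration 1:
  c_1 = (0.800000 + 2.020000)/2 = 1.410000
  f(c_1) = f(1.410000) = -0.246410
  f(a) × f(c) ≥ 0, new interval: [1.410000, 2.020000]
Iteration 2:
  c_2 = (1.410000 + 2.020000)/2 = 1.715000
  f(c_2) = f(1.715000) = 0.254413
  f(a) × f(c) < 0, new interval: [1.410000, 1.715000]

After 2 iteration(s), the approximation is c_2 = 1.715000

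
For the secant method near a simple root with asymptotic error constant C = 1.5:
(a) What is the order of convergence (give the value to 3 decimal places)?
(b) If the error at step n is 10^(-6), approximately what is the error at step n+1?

(a) Secant method has superlinear convergence with order φ = (1+√5)/2 ≈ 1.618.
    This means |e_{n+1}| ≈ C|e_n|^1.618.

(b) With |e_n| = 10^(-6) and C = 1.5:
    |e_{n+1}| ≈ 1.5 × (10^(-6))^1.618 = 1.5 × 10^(-9.71)

(a) ≈ 1.618 (golden ratio); (b) |e_{n+1}| ≈ 2.937e-10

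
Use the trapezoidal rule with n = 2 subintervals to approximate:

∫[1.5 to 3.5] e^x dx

f(x) = e^x
a = 1.5, b = 3.5, n = 2
h = (b - a)/n = 1.000000

Trapezoidal rule: (h/2)[f(x₀) + 2f(x₁) + 2f(x₂) + ... + f(xₙ)]

x_0 = 1.5000, f(x_0) = 4.481689, coefficient = 1
x_1 = 2.5000, f(x_1) = 12.182494, coefficient = 2
x_2 = 3.5000, f(x_2) = 33.115452, coefficient = 1

I ≈ (1.000000/2) × 61.962129 = 30.981064
Exact value: 28.633763
Error: 2.347302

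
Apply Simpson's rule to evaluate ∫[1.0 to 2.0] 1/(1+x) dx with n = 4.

f(x) = 1/(1+x)
a = 1.0, b = 2.0, n = 4
h = (b - a)/n = 0.250000

Simpson's rule: (h/3)[f(x₀) + 4f(x₁) + 2f(x₂) + ... + f(xₙ)]

x_0 = 1.0000, f(x_0) = 0.500000, coefficient = 1
x_1 = 1.2500, f(x_1) = 0.444444, coefficient = 4
x_2 = 1.5000, f(x_2) = 0.400000, coefficient = 2
x_3 = 1.7500, f(x_3) = 0.363636, coefficient = 4
x_4 = 2.0000, f(x_4) = 0.333333, coefficient = 1

I ≈ (0.250000/3) × 4.865657 = 0.405471
Exact value: 0.405465
Error: 0.000006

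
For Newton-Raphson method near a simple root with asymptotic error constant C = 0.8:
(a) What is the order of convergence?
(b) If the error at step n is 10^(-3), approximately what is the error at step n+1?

(a) Newton-Raphson has quadratic (order 2) convergence near simple roots.
    This means |e_{n+1}| ≈ C|e_n|².

(b) With |e_n| = 10^(-3) and C = 0.8:
    |e_{n+1}| ≈ 0.8 × (10^(-3))² = 0.8 × 10^(-6)

(a) 2 (quadratic); (b) |e_{n+1}| ≈ 8.000e-07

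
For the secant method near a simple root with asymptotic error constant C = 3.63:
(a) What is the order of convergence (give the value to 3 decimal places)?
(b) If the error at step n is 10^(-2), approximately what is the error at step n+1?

(a) Secant method has superlinear convergence with order φ = (1+√5)/2 ≈ 1.618.
    This means |e_{n+1}| ≈ C|e_n|^1.618.

(b) With |e_n| = 10^(-2) and C = 3.63:
    |e_{n+1}| ≈ 3.63 × (10^(-2))^1.618 = 3.63 × 10^(-3.24)

(a) ≈ 1.618 (golden ratio); (b) |e_{n+1}| ≈ 2.108e-03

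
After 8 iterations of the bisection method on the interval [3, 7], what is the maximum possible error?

Bisection error bound: |error| ≤ (b-a)/2^n
|error| ≤ (7 - 3)/2^8 = 4/2^8
|error| ≤ 0.0156250000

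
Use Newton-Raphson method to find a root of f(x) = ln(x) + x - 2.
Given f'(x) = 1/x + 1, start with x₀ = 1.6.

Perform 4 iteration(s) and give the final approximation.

f(x) = ln(x) + x - 2
f'(x) = 1/x + 1
x₀ = 1.6

Newton-Raphson formula: x_{n+1} = x_n - f(x_n)/f'(x_n)

Iteration 1:
  f(1.600000) = 0.070004
  f'(1.600000) = 1.625000
  x_1 = 1.600000 - 0.070004/1.625000 = 1.556921
Iteration 2:
  f(1.556921) = -0.000369
  f'(1.556921) = 1.642293
  x_2 = 1.556921 - (-0.000369)/1.642293 = 1.557146
Iteration 3:
  f(1.557146) = 0.000000
  f'(1.557146) = 1.642201
  x_3 = 1.557146 - 0.000000/1.642201 = 1.557146
Iteration 4:
  f(1.557146) = 0.000000
  f'(1.557146) = 1.642201
  x_4 = 1.557146 - 0.000000/1.642201 = 1.557146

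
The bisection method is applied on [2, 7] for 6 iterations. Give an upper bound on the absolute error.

Bisection error bound: |error| ≤ (b-a)/2^n
|error| ≤ (7 - 2)/2^6 = 5/2^6
|error| ≤ 0.0781250000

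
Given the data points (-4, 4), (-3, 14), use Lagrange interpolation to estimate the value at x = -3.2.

Lagrange interpolation formula:
P(x) = Σ yᵢ × Lᵢ(x)
where Lᵢ(x) = Π_{j≠i} (x - xⱼ)/(xᵢ - xⱼ)

L_0(-3.2) = (-3.2 - (-3))/(-4 - (-3)) = 0.200000
L_1(-3.2) = (-3.2 - (-4))/(-3 - (-4)) = 0.800000

P(-3.2) = 4×L_0(-3.2) + 14×L_1(-3.2)
P(-3.2) = 12.000000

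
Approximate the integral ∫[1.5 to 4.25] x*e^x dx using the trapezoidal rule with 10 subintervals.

f(x) = x*e^x
a = 1.5, b = 4.25, n = 10
h = (b - a)/n = 0.275000

Trapezoidal rule: (h/2)[f(x₀) + 2f(x₁) + 2f(x₂) + ... + f(xₙ)]

x_0 = 1.5000, f(x_0) = 6.722534, coefficient = 1
x_1 = 1.7750, f(x_1) = 10.472999, coefficient = 2
x_2 = 2.0500, f(x_2) = 15.924197, coefficient = 2
x_3 = 2.3250, f(x_3) = 23.777031, coefficient = 2
x_4 = 2.6000, f(x_4) = 35.005719, coefficient = 2
x_5 = 2.8750, f(x_5) = 50.960594, coefficient = 2
x_6 = 3.1500, f(x_6) = 73.508603, coefficient = 2
x_7 = 3.4250, f(x_7) = 105.225059, coefficient = 2
x_8 = 3.7000, f(x_8) = 149.655026, coefficient = 2
x_9 = 3.9750, f(x_9) = 211.669215, coefficient = 2
x_10 = 4.2500, f(x_10) = 297.948002, coefficient = 1

I ≈ (0.275000/2) × 1657.067423 = 227.846771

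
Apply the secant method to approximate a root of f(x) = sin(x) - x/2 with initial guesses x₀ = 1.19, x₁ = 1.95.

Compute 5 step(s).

f(x) = sin(x) - x/2
x₀ = 1.19, x₁ = 1.95

Secant formula: x_{n+1} = x_n - f(x_n)(x_n - x_{n-1})/(f(x_n) - f(x_{n-1}))

Iteration 1:
  f(1.190000) = 0.333369
  f(1.950000) = -0.046040
  x_2 = 1.950000 - (-0.046040)×(1.950000 - 1.190000)/(-0.046040 - 0.333369)
       = 1.857776
Iteration 2:
  f(1.950000) = -0.046040
  f(1.857776) = 0.030215
  x_3 = 1.857776 - 0.030215×(1.857776 - 1.950000)/(0.030215 - (-0.046040))
       = 1.894318
Iteration 3:
  f(1.857776) = 0.030215
  f(1.894318) = 0.000962
  x_4 = 1.894318 - 0.000962×(1.894318 - 1.857776)/(0.000962 - 0.030215)
       = 1.895521
Iteration 4:
  f(1.894318) = 0.000962
  f(1.895521) = -0.000022
  x_5 = 1.895521 - (-0.000022)×(1.895521 - 1.894318)/(-0.000022 - 0.000962)
       = 1.895494
Iteration 5:
  f(1.895521) = -0.000022
  f(1.895494) = 0.000000
  x_6 = 1.895494 - 0.000000×(1.895494 - 1.895521)/(0.000000 - (-0.000022))
       = 1.895494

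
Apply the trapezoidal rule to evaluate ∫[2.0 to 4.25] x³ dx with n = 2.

f(x) = x³
a = 2.0, b = 4.25, n = 2
h = (b - a)/n = 1.125000

Trapezoidal rule: (h/2)[f(x₀) + 2f(x₁) + 2f(x₂) + ... + f(xₙ)]

x_0 = 2.0000, f(x_0) = 8.000000, coefficient = 1
x_1 = 3.1250, f(x_1) = 30.517578, coefficient = 2
x_2 = 4.2500, f(x_2) = 76.765625, coefficient = 1

I ≈ (1.125000/2) × 145.800781 = 82.012939
Exact value: 77.563477
Error: 4.449463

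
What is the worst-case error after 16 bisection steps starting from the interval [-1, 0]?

Bisection error bound: |error| ≤ (b-a)/2^n
|error| ≤ (0 - (-1))/2^16 = 1/2^16
|error| ≤ 0.0000152588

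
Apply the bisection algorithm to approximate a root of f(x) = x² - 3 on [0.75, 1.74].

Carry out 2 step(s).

f(x) = x² - 3
Initial interval: [0.75, 1.74]

Iteration 1:
  c_1 = (0.750000 + 1.740000)/2 = 1.245000
  f(c_1) = f(1.245000) = -1.449975
  f(a) × f(c) ≥ 0, new interval: [1.245000, 1.740000]
Iteration 2:
  c_2 = (1.245000 + 1.740000)/2 = 1.492500
  f(c_2) = f(1.492500) = -0.772444
  f(a) × f(c) ≥ 0, new interval: [1.492500, 1.740000]

After 2 iteration(s), the approximation is c_2 = 1.492500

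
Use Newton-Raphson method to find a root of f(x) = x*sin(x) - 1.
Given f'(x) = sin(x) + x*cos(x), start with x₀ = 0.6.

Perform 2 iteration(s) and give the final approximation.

f(x) = x*sin(x) - 1
f'(x) = sin(x) + x*cos(x)
x₀ = 0.6

Newton-Raphson formula: x_{n+1} = x_n - f(x_n)/f'(x_n)

Iteration 1:
  f(0.600000) = -0.661215
  f'(0.600000) = 1.059844
  x_1 = 0.600000 - (-0.661215)/1.059844 = 1.223879
Iteration 2:
  f(1.223879) = 0.150967
  f'(1.223879) = 1.356545
  x_2 = 1.223879 - 0.150967/1.356545 = 1.112591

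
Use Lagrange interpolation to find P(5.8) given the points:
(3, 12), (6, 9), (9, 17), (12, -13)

Lagrange interpolation formula:
P(x) = Σ yᵢ × Lᵢ(x)
where Lᵢ(x) = Π_{j≠i} (x - xⱼ)/(xᵢ - xⱼ)

L_0(5.8) = (5.8 - 6)/(3 - 6) × (5.8 - 9)/(3 - 9) × (5.8 - 12)/(3 - 12) = 0.024494
L_1(5.8) = (5.8 - 3)/(6 - 3) × (5.8 - 9)/(6 - 9) × (5.8 - 12)/(6 - 12) = 1.028741
L_2(5.8) = (5.8 - 3)/(9 - 3) × (5.8 - 6)/(9 - 6) × (5.8 - 12)/(9 - 12) = -0.064296
L_3(5.8) = (5.8 - 3)/(12 - 3) × (5.8 - 6)/(12 - 6) × (5.8 - 9)/(12 - 9) = 0.011062

P(5.8) = 12×L_0(5.8) + 9×L_1(5.8) + 17×L_2(5.8) + (-13)×L_3(5.8)
P(5.8) = 8.315753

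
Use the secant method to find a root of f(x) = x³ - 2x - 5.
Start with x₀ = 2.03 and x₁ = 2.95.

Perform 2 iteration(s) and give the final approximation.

f(x) = x³ - 2x - 5
x₀ = 2.03, x₁ = 2.95

Secant formula: x_{n+1} = x_n - f(x_n)(x_n - x_{n-1})/(f(x_n) - f(x_{n-1}))

Iteration 1:
  f(2.030000) = -0.694573
  f(2.950000) = 14.772375
  x_2 = 2.950000 - 14.772375×(2.950000 - 2.030000)/(14.772375 - (-0.694573))
       = 2.071314
Iteration 2:
  f(2.950000) = 14.772375
  f(2.071314) = -0.255979
  x_3 = 2.071314 - (-0.255979)×(2.071314 - 2.950000)/(-0.255979 - 14.772375)
       = 2.086281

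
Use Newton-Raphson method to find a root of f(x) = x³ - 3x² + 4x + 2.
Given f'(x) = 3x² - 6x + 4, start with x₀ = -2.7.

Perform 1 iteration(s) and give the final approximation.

f(x) = x³ - 3x² + 4x + 2
f'(x) = 3x² - 6x + 4
x₀ = -2.7

Newton-Raphson formula: x_{n+1} = x_n - f(x_n)/f'(x_n)

Iteration 1:
  f(-2.700000) = -50.353000
  f'(-2.700000) = 42.070000
  x_1 = -2.700000 - (-50.353000)/42.070000 = -1.503114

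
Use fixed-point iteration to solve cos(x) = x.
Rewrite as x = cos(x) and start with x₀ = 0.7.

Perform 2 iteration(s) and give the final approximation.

Equation: cos(x) = x
Fixed-point form: x = cos(x)
x₀ = 0.7

x_1 = g(0.700000) = 0.764842
x_2 = g(0.764842) = 0.721492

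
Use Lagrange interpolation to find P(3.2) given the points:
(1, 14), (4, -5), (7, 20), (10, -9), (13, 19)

Lagrange interpolation formula:
P(x) = Σ yᵢ × Lᵢ(x)
where Lᵢ(x) = Π_{j≠i} (x - xⱼ)/(xᵢ - xⱼ)

L_0(3.2) = (3.2 - 4)/(1 - 4) × (3.2 - 7)/(1 - 7) × (3.2 - 10)/(1 - 10) × (3.2 - 13)/(1 - 13) = 0.104211
L_1(3.2) = (3.2 - 1)/(4 - 1) × (3.2 - 7)/(4 - 7) × (3.2 - 10)/(4 - 10) × (3.2 - 13)/(4 - 13) = 1.146318
L_2(3.2) = (3.2 - 1)/(7 - 1) × (3.2 - 4)/(7 - 4) × (3.2 - 10)/(7 - 10) × (3.2 - 13)/(7 - 13) = -0.361995
L_3(3.2) = (3.2 - 1)/(10 - 1) × (3.2 - 4)/(10 - 4) × (3.2 - 7)/(10 - 7) × (3.2 - 13)/(10 - 13) = 0.134861
L_4(3.2) = (3.2 - 1)/(13 - 1) × (3.2 - 4)/(13 - 4) × (3.2 - 7)/(13 - 7) × (3.2 - 10)/(13 - 10) = -0.023394

P(3.2) = 14×L_0(3.2) + (-5)×L_1(3.2) + 20×L_2(3.2) + (-9)×L_3(3.2) + 19×L_4(3.2)
P(3.2) = -13.170779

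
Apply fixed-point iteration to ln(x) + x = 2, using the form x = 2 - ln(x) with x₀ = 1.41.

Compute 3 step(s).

Equation: ln(x) + x = 2
Fixed-point form: x = 2 - ln(x)
x₀ = 1.41

x_1 = g(1.410000) = 1.656410
x_2 = g(1.656410) = 1.495347
x_3 = g(1.495347) = 1.597642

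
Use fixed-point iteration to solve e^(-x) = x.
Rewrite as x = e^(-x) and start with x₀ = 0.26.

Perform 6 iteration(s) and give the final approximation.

Equation: e^(-x) = x
Fixed-point form: x = e^(-x)
x₀ = 0.26

x_1 = g(0.260000) = 0.771052
x_2 = g(0.771052) = 0.462526
x_3 = g(0.462526) = 0.629691
x_4 = g(0.629691) = 0.532757
x_5 = g(0.532757) = 0.586985
x_6 = g(0.586985) = 0.556001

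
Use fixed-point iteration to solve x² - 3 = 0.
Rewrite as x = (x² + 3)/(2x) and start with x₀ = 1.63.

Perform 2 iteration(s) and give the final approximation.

Equation: x² - 3 = 0
Fixed-point form: x = (x² + 3)/(2x)
x₀ = 1.63

x_1 = g(1.630000) = 1.735245
x_2 = g(1.735245) = 1.732054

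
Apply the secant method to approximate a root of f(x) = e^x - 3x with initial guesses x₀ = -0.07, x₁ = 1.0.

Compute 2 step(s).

f(x) = e^x - 3x
x₀ = -0.07, x₁ = 1.0

Secant formula: x_{n+1} = x_n - f(x_n)(x_n - x_{n-1})/(f(x_n) - f(x_{n-1}))

Iteration 1:
  f(-0.070000) = 1.142394
  f(1.000000) = -0.281718
  x_2 = 1.000000 - (-0.281718)×(1.000000 - (-0.070000))/(-0.281718 - 1.142394)
       = 0.788332
Iteration 2:
  f(1.000000) = -0.281718
  f(0.788332) = -0.165272
  x_3 = 0.788332 - (-0.165272)×(0.788332 - 1.000000)/(-0.165272 - (-0.281718))
       = 0.487912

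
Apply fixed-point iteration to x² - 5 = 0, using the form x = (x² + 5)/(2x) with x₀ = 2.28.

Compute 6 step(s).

Equation: x² - 5 = 0
Fixed-point form: x = (x² + 5)/(2x)
x₀ = 2.28

x_1 = g(2.280000) = 2.236491
x_2 = g(2.236491) = 2.236068
x_3 = g(2.236068) = 2.236068
x_4 = g(2.236068) = 2.236068
x_5 = g(2.236068) = 2.236068
x_6 = g(2.236068) = 2.236068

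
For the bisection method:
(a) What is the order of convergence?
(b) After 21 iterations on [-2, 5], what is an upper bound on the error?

(a) Bisection has linear (order 1) convergence; the error is halved each step.

(b) Error bound = (b-a)/2^n = (5 - (-2))/2^{21}
    = 7/2^{21}

(a) 1 (linear); (b) error ≤ 3.34e-06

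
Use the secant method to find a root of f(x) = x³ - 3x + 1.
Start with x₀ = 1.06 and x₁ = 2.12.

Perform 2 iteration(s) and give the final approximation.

f(x) = x³ - 3x + 1
x₀ = 1.06, x₁ = 2.12

Secant formula: x_{n+1} = x_n - f(x_n)(x_n - x_{n-1})/(f(x_n) - f(x_{n-1}))

Iteration 1:
  f(1.060000) = -0.988984
  f(2.120000) = 4.168128
  x_2 = 2.120000 - 4.168128×(2.120000 - 1.060000)/(4.168128 - (-0.988984))
       = 1.263277
Iteration 2:
  f(2.120000) = 4.168128
  f(1.263277) = -0.773806
  x_3 = 1.263277 - (-0.773806)×(1.263277 - 2.120000)/(-0.773806 - 4.168128)
       = 1.397423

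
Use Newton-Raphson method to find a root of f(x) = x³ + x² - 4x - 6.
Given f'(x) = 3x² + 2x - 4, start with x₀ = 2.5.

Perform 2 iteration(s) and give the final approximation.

f(x) = x³ + x² - 4x - 6
f'(x) = 3x² + 2x - 4
x₀ = 2.5

Newton-Raphson formula: x_{n+1} = x_n - f(x_n)/f'(x_n)

Iteration 1:
  f(2.500000) = 5.875000
  f'(2.500000) = 19.750000
  x_1 = 2.500000 - 5.875000/19.750000 = 2.202532
Iteration 2:
  f(2.202532) = 0.725821
  f'(2.202532) = 14.958500
  x_2 = 2.202532 - 0.725821/14.958500 = 2.154009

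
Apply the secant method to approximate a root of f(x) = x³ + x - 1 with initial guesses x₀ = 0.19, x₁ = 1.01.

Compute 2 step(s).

f(x) = x³ + x - 1
x₀ = 0.19, x₁ = 1.01

Secant formula: x_{n+1} = x_n - f(x_n)(x_n - x_{n-1})/(f(x_n) - f(x_{n-1}))

Iteration 1:
  f(0.190000) = -0.803141
  f(1.010000) = 1.040301
  x_2 = 1.010000 - 1.040301×(1.010000 - 0.190000)/(1.040301 - (-0.803141))
       = 0.547253
Iteration 2:
  f(1.010000) = 1.040301
  f(0.547253) = -0.288852
  x_3 = 0.547253 - (-0.288852)×(0.547253 - 1.010000)/(-0.288852 - 1.040301)
       = 0.647818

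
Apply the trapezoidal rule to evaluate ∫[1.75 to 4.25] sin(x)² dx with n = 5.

f(x) = sin(x)²
a = 1.75, b = 4.25, n = 5
h = (b - a)/n = 0.500000

Trapezoidal rule: (h/2)[f(x₀) + 2f(x₁) + 2f(x₂) + ... + f(xₙ)]

x_0 = 1.7500, f(x_0) = 0.968228, coefficient = 1
x_1 = 2.2500, f(x_1) = 0.605398, coefficient = 2
x_2 = 2.7500, f(x_2) = 0.145665, coefficient = 2
x_3 = 3.2500, f(x_3) = 0.011706, coefficient = 2
x_4 = 3.7500, f(x_4) = 0.326682, coefficient = 2
x_5 = 4.2500, f(x_5) = 0.801006, coefficient = 1

I ≈ (0.500000/2) × 3.948137 = 0.987034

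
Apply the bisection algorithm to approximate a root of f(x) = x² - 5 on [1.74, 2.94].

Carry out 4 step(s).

f(x) = x² - 5
Initial interval: [1.74, 2.94]

Iteration 1:
  c_1 = (1.740000 + 2.940000)/2 = 2.340000
  f(c_1) = f(2.340000) = 0.475600
  f(a) × f(c) < 0, new interval: [1.740000, 2.340000]
Iteration 2:
  c_2 = (1.740000 + 2.340000)/2 = 2.040000
  f(c_2) = f(2.040000) = -0.838400
  f(a) × f(c) ≥ 0, new interval: [2.040000, 2.340000]
Iteration 3:
  c_3 = (2.040000 + 2.340000)/2 = 2.190000
  f(c_3) = f(2.190000) = -0.203900
  f(a) × f(c) ≥ 0, new interval: [2.190000, 2.340000]
Iteration 4:
  c_4 = (2.190000 + 2.340000)/2 = 2.265000
  f(c_4) = f(2.265000) = 0.130225
  f(a) × f(c) < 0, new interval: [2.190000, 2.265000]

After 4 iteration(s), the approximation is c_4 = 2.265000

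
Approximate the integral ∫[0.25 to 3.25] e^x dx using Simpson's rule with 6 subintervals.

f(x) = e^x
a = 0.25, b = 3.25, n = 6
h = (b - a)/n = 0.500000

Simpson's rule: (h/3)[f(x₀) + 4f(x₁) + 2f(x₂) + ... + f(xₙ)]

x_0 = 0.2500, f(x_0) = 1.284025, coefficient = 1
x_1 = 0.7500, f(x_1) = 2.117000, coefficient = 4
x_2 = 1.2500, f(x_2) = 3.490343, coefficient = 2
x_3 = 1.7500, f(x_3) = 5.754603, coefficient = 4
x_4 = 2.2500, f(x_4) = 9.487736, coefficient = 2
x_5 = 2.7500, f(x_5) = 15.642632, coefficient = 4
x_6 = 3.2500, f(x_6) = 25.790340, coefficient = 1

I ≈ (0.500000/3) × 147.087461 = 24.514577
Exact value: 24.506315
Error: 0.008262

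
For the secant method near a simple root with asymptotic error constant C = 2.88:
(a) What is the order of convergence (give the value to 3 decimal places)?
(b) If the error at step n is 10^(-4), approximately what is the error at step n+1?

(a) Secant method has superlinear convergence with order φ = (1+√5)/2 ≈ 1.618.
    This means |e_{n+1}| ≈ C|e_n|^1.618.

(b) With |e_n| = 10^(-4) and C = 2.88:
    |e_{n+1}| ≈ 2.88 × (10^(-4))^1.618 = 2.88 × 10^(-6.47)

(a) ≈ 1.618 (golden ratio); (b) |e_{n+1}| ≈ 9.711e-07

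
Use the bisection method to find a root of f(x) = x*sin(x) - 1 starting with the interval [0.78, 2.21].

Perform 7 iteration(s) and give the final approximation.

f(x) = x*sin(x) - 1
Initial interval: [0.78, 2.21]

Iteration 1:
  c_1 = (0.780000 + 2.210000)/2 = 1.495000
  f(c_1) = f(1.495000) = 0.490708
  f(a) × f(c) < 0, new interval: [0.780000, 1.495000]
Iteration 2:
  c_2 = (0.780000 + 1.495000)/2 = 1.137500
  f(c_2) = f(1.137500) = 0.032380
  f(a) × f(c) < 0, new interval: [0.780000, 1.137500]
Iteration 3:
  c_3 = (0.780000 + 1.137500)/2 = 0.958750
  f(c_3) = f(0.958750) = -0.215288
  f(a) × f(c) ≥ 0, new interval: [0.958750, 1.137500]
Iteration 4:
  c_4 = (0.958750 + 1.137500)/2 = 1.048125
  f(c_4) = f(1.048125) = -0.091811
  f(a) × f(c) ≥ 0, new interval: [1.048125, 1.137500]
Iteration 5:
  c_5 = (1.048125 + 1.137500)/2 = 1.092813
  f(c_5) = f(1.092813) = -0.029665
  f(a) × f(c) ≥ 0, new interval: [1.092813, 1.137500]
Iteration 6:
  c_6 = (1.092813 + 1.137500)/2 = 1.115156
  f(c_6) = f(1.115156) = 0.001388
  f(a) × f(c) < 0, new interval: [1.092813, 1.115156]
Iteration 7:
  c_7 = (1.092813 + 1.115156)/2 = 1.103984
  f(c_7) = f(1.103984) = -0.014134
  f(a) × f(c) ≥ 0, new interval: [1.103984, 1.115156]

After 7 iteration(s), the approximation is c_7 = 1.103984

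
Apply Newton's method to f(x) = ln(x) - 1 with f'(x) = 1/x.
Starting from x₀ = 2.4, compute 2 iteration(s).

f(x) = ln(x) - 1
f'(x) = 1/x
x₀ = 2.4

Newton-Raphson formula: x_{n+1} = x_n - f(x_n)/f'(x_n)

Iteration 1:
  f(2.400000) = -0.124531
  f'(2.400000) = 0.416667
  x_1 = 2.400000 - (-0.124531)/0.416667 = 2.698875
Iteration 2:
  f(2.698875) = -0.007165
  f'(2.698875) = 0.370525
  x_2 = 2.698875 - (-0.007165)/0.370525 = 2.718212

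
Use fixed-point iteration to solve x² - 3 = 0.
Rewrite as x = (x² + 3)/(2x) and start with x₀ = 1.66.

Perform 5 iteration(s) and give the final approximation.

Equation: x² - 3 = 0
Fixed-point form: x = (x² + 3)/(2x)
x₀ = 1.66

x_1 = g(1.660000) = 1.733614
x_2 = g(1.733614) = 1.732052
x_3 = g(1.732052) = 1.732051
x_4 = g(1.732051) = 1.732051
x_5 = g(1.732051) = 1.732051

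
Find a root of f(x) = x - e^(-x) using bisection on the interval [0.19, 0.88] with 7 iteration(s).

f(x) = x - e^(-x)
Initial interval: [0.19, 0.88]

Iteration 1:
  c_1 = (0.190000 + 0.880000)/2 = 0.535000
  f(c_1) = f(0.535000) = -0.050669
  f(a) × f(c) ≥ 0, new interval: [0.535000, 0.880000]
Iteration 2:
  c_2 = (0.535000 + 0.880000)/2 = 0.707500
  f(c_2) = f(0.707500) = 0.214625
  f(a) × f(c) < 0, new interval: [0.535000, 0.707500]
Iteration 3:
  c_3 = (0.535000 + 0.707500)/2 = 0.621250
  f(c_3) = f(0.621250) = 0.083978
  f(a) × f(c) < 0, new interval: [0.535000, 0.621250]
Iteration 4:
  c_4 = (0.535000 + 0.621250)/2 = 0.578125
  f(c_4) = f(0.578125) = 0.017176
  f(a) × f(c) < 0, new interval: [0.535000, 0.578125]
Iteration 5:
  c_5 = (0.535000 + 0.578125)/2 = 0.556563
  f(c_5) = f(0.556563) = -0.016613
  f(a) × f(c) ≥ 0, new interval: [0.556563, 0.578125]
Iteration 6:
  c_6 = (0.556563 + 0.578125)/2 = 0.567344
  f(c_6) = f(0.567344) = 0.000314
  f(a) × f(c) < 0, new interval: [0.556563, 0.567344]
Iteration 7:
  c_7 = (0.556563 + 0.567344)/2 = 0.561953
  f(c_7) = f(0.561953) = -0.008141
  f(a) × f(c) ≥ 0, new interval: [0.561953, 0.567344]

After 7 iteration(s), the approximation is c_7 = 0.561953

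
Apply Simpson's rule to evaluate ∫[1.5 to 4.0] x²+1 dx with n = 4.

f(x) = x²+1
a = 1.5, b = 4.0, n = 4
h = (b - a)/n = 0.625000

Simpson's rule: (h/3)[f(x₀) + 4f(x₁) + 2f(x₂) + ... + f(xₙ)]

x_0 = 1.5000, f(x_0) = 3.250000, coefficient = 1
x_1 = 2.1250, f(x_1) = 5.515625, coefficient = 4
x_2 = 2.7500, f(x_2) = 8.562500, coefficient = 2
x_3 = 3.3750, f(x_3) = 12.390625, coefficient = 4
x_4 = 4.0000, f(x_4) = 17.000000, coefficient = 1

I ≈ (0.625000/3) × 109.000000 = 22.708333
Exact value: 22.708333
Error: 0.000000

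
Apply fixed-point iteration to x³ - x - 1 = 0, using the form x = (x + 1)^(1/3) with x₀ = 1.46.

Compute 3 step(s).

Equation: x³ - x - 1 = 0
Fixed-point form: x = (x + 1)^(1/3)
x₀ = 1.46

x_1 = g(1.460000) = 1.349931
x_2 = g(1.349931) = 1.329490
x_3 = g(1.329490) = 1.325624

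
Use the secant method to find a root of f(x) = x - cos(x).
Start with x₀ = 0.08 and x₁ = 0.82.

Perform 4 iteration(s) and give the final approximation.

f(x) = x - cos(x)
x₀ = 0.08, x₁ = 0.82

Secant formula: x_{n+1} = x_n - f(x_n)(x_n - x_{n-1})/(f(x_n) - f(x_{n-1}))

Iteration 1:
  f(0.080000) = -0.916802
  f(0.820000) = 0.137779
  x_2 = 0.820000 - 0.137779×(0.820000 - 0.080000)/(0.137779 - (-0.916802))
       = 0.723321
Iteration 2:
  f(0.820000) = 0.137779
  f(0.723321) = -0.026292
  x_3 = 0.723321 - (-0.026292)×(0.723321 - 0.820000)/(-0.026292 - 0.137779)
       = 0.738813
Iteration 3:
  f(0.723321) = -0.026292
  f(0.738813) = -0.000455
  x_4 = 0.738813 - (-0.000455)×(0.738813 - 0.723321)/(-0.000455 - (-0.026292))
       = 0.739086
Iteration 4:
  f(0.738813) = -0.000455
  f(0.739086) = 0.000002
  x_5 = 0.739086 - 0.000002×(0.739086 - 0.738813)/(0.000002 - (-0.000455))
       = 0.739085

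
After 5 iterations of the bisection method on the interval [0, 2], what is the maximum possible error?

Bisection error bound: |error| ≤ (b-a)/2^n
|error| ≤ (2 - 0)/2^5 = 2/2^5
|error| ≤ 0.0625000000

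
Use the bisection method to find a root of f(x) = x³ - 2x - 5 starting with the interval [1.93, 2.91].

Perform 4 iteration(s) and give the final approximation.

f(x) = x³ - 2x - 5
Initial interval: [1.93, 2.91]

Iteration 1:
  c_1 = (1.930000 + 2.910000)/2 = 2.420000
  f(c_1) = f(2.420000) = 4.332488
  f(a) × f(c) < 0, new interval: [1.930000, 2.420000]
Iteration 2:
  c_2 = (1.930000 + 2.420000)/2 = 2.175000
  f(c_2) = f(2.175000) = 0.939109
  f(a) × f(c) < 0, new interval: [1.930000, 2.175000]
Iteration 3:
  c_3 = (1.930000 + 2.175000)/2 = 2.052500
  f(c_3) = f(2.052500) = -0.458318
  f(a) × f(c) ≥ 0, new interval: [2.052500, 2.175000]
Iteration 4:
  c_4 = (2.052500 + 2.175000)/2 = 2.113750
  f(c_4) = f(2.113750) = 0.216606
  f(a) × f(c) < 0, new interval: [2.052500, 2.113750]

After 4 iteration(s), the approximation is c_4 = 2.113750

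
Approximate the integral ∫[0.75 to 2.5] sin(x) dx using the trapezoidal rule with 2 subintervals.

f(x) = sin(x)
a = 0.75, b = 2.5, n = 2
h = (b - a)/n = 0.875000

Trapezoidal rule: (h/2)[f(x₀) + 2f(x₁) + 2f(x₂) + ... + f(xₙ)]

x_0 = 0.7500, f(x_0) = 0.681639, coefficient = 1
x_1 = 1.6250, f(x_1) = 0.998531, coefficient = 2
x_2 = 2.5000, f(x_2) = 0.598472, coefficient = 1

I ≈ (0.875000/2) × 3.277174 = 1.433763
Exact value: 1.532832
Error: 0.099069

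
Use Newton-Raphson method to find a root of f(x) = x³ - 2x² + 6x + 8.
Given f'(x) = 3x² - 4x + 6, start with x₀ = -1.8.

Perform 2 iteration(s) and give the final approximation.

f(x) = x³ - 2x² + 6x + 8
f'(x) = 3x² - 4x + 6
x₀ = -1.8

Newton-Raphson formula: x_{n+1} = x_n - f(x_n)/f'(x_n)

Iteration 1:
  f(-1.800000) = -15.112000
  f'(-1.800000) = 22.920000
  x_1 = -1.800000 - (-15.112000)/22.920000 = -1.140663
Iteration 2:
  f(-1.140663) = -2.930335
  f'(-1.140663) = 14.465990
  x_2 = -1.140663 - (-2.930335)/14.465990 = -0.938096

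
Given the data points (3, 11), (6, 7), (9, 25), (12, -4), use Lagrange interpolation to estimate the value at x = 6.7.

Lagrange interpolation formula:
P(x) = Σ yᵢ × Lᵢ(x)
where Lᵢ(x) = Π_{j≠i} (x - xⱼ)/(xᵢ - xⱼ)

L_0(6.7) = (6.7 - 6)/(3 - 6) × (6.7 - 9)/(3 - 9) × (6.7 - 12)/(3 - 12) = -0.052673
L_1(6.7) = (6.7 - 3)/(6 - 3) × (6.7 - 9)/(6 - 9) × (6.7 - 12)/(6 - 12) = 0.835241
L_2(6.7) = (6.7 - 3)/(9 - 3) × (6.7 - 6)/(9 - 6) × (6.7 - 12)/(9 - 12) = 0.254204
L_3(6.7) = (6.7 - 3)/(12 - 3) × (6.7 - 6)/(12 - 6) × (6.7 - 9)/(12 - 9) = -0.036772

P(6.7) = 11×L_0(6.7) + 7×L_1(6.7) + 25×L_2(6.7) + (-4)×L_3(6.7)
P(6.7) = 11.769463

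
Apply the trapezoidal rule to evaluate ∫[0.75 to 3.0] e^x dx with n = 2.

f(x) = e^x
a = 0.75, b = 3.0, n = 2
h = (b - a)/n = 1.125000

Trapezoidal rule: (h/2)[f(x₀) + 2f(x₁) + 2f(x₂) + ... + f(xₙ)]

x_0 = 0.7500, f(x_0) = 2.117000, coefficient = 1
x_1 = 1.8750, f(x_1) = 6.520819, coefficient = 2
x_2 = 3.0000, f(x_2) = 20.085537, coefficient = 1

I ≈ (1.125000/2) × 35.244175 = 19.824849
Exact value: 17.968537
Error: 1.856312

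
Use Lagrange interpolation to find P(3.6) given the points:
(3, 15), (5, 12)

Lagrange interpolation formula:
P(x) = Σ yᵢ × Lᵢ(x)
where Lᵢ(x) = Π_{j≠i} (x - xⱼ)/(xᵢ - xⱼ)

L_0(3.6) = (3.6 - 5)/(3 - 5) = 0.700000
L_1(3.6) = (3.6 - 3)/(5 - 3) = 0.300000

P(3.6) = 15×L_0(3.6) + 12×L_1(3.6)
P(3.6) = 14.100000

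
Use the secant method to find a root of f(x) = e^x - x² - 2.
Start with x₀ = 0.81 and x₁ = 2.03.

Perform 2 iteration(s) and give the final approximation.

f(x) = e^x - x² - 2
x₀ = 0.81, x₁ = 2.03

Secant formula: x_{n+1} = x_n - f(x_n)(x_n - x_{n-1})/(f(x_n) - f(x_{n-1}))

Iteration 1:
  f(0.810000) = -0.408192
  f(2.030000) = 1.493186
  x_2 = 2.030000 - 1.493186×(2.030000 - 0.810000)/(1.493186 - (-0.408192))
       = 1.071912
Iteration 2:
  f(2.030000) = 1.493186
  f(1.071912) = -0.228036
  x_3 = 1.071912 - (-0.228036)×(1.071912 - 2.030000)/(-0.228036 - 1.493186)
       = 1.198844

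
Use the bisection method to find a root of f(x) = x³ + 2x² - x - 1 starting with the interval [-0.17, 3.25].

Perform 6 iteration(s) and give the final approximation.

f(x) = x³ + 2x² - x - 1
Initial interval: [-0.17, 3.25]

Iteration 1:
  c_1 = (-0.170000 + 3.250000)/2 = 1.540000
  f(c_1) = f(1.540000) = 5.855464
  f(a) × f(c) < 0, new interval: [-0.170000, 1.540000]
Iteration 2:
  c_2 = (-0.170000 + 1.540000)/2 = 0.685000
  f(c_2) = f(0.685000) = -0.425131
  f(a) × f(c) ≥ 0, new interval: [0.685000, 1.540000]
Iteration 3:
  c_3 = (0.685000 + 1.540000)/2 = 1.112500
  f(c_3) = f(1.112500) = 1.739705
  f(a) × f(c) < 0, new interval: [0.685000, 1.112500]
Iteration 4:
  c_4 = (0.685000 + 1.112500)/2 = 0.898750
  f(c_4) = f(0.898750) = 0.442720
  f(a) × f(c) < 0, new interval: [0.685000, 0.898750]
Iteration 5:
  c_5 = (0.685000 + 0.898750)/2 = 0.791875
  f(c_5) = f(0.791875) = -0.041185
  f(a) × f(c) ≥ 0, new interval: [0.791875, 0.898750]
Iteration 6:
  c_6 = (0.791875 + 0.898750)/2 = 0.845313
  f(c_6) = f(0.845313) = 0.187815
  f(a) × f(c) < 0, new interval: [0.791875, 0.845313]

After 6 iteration(s), the approximation is c_6 = 0.845313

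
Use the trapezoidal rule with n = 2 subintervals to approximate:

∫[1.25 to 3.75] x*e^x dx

f(x) = x*e^x
a = 1.25, b = 3.75, n = 2
h = (b - a)/n = 1.250000

Trapezoidal rule: (h/2)[f(x₀) + 2f(x₁) + 2f(x₂) + ... + f(xₙ)]

x_0 = 1.2500, f(x_0) = 4.362929, coefficient = 1
x_1 = 2.5000, f(x_1) = 30.456235, coefficient = 2
x_2 = 3.7500, f(x_2) = 159.454058, coefficient = 1

I ≈ (1.250000/2) × 224.729456 = 140.455910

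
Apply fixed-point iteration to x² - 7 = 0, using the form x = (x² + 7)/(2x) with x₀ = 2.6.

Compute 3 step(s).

Equation: x² - 7 = 0
Fixed-point form: x = (x² + 7)/(2x)
x₀ = 2.6

x_1 = g(2.600000) = 2.646154
x_2 = g(2.646154) = 2.645751
x_3 = g(2.645751) = 2.645751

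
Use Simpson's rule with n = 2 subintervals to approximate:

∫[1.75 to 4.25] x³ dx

f(x) = x³
a = 1.75, b = 4.25, n = 2
h = (b - a)/n = 1.250000

Simpson's rule: (h/3)[f(x₀) + 4f(x₁) + 2f(x₂) + ... + f(xₙ)]

x_0 = 1.7500, f(x_0) = 5.359375, coefficient = 1
x_1 = 3.0000, f(x_1) = 27.000000, coefficient = 4
x_2 = 4.2500, f(x_2) = 76.765625, coefficient = 1

I ≈ (1.250000/3) × 190.125000 = 79.218750
Exact value: 79.218750
Error: 0.000000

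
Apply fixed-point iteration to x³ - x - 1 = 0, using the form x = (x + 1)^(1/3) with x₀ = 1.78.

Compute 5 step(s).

Equation: x³ - x - 1 = 0
Fixed-point form: x = (x + 1)^(1/3)
x₀ = 1.78

x_1 = g(1.780000) = 1.406096
x_2 = g(1.406096) = 1.339998
x_3 = g(1.339998) = 1.327614
x_4 = g(1.327614) = 1.325268
x_5 = g(1.325268) = 1.324822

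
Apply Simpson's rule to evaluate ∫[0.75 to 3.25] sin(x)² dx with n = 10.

f(x) = sin(x)²
a = 0.75, b = 3.25, n = 10
h = (b - a)/n = 0.250000

Simpson's rule: (h/3)[f(x₀) + 4f(x₁) + 2f(x₂) + ... + f(xₙ)]

x_0 = 0.7500, f(x_0) = 0.464631, coefficient = 1
x_1 = 1.0000, f(x_1) = 0.708073, coefficient = 4
x_2 = 1.2500, f(x_2) = 0.900572, coefficient = 2
x_3 = 1.5000, f(x_3) = 0.994996, coefficient = 4
x_4 = 1.7500, f(x_4) = 0.968228, coefficient = 2
x_5 = 2.0000, f(x_5) = 0.826822, coefficient = 4
x_6 = 2.2500, f(x_6) = 0.605398, coefficient = 2
x_7 = 2.5000, f(x_7) = 0.358169, coefficient = 4
x_8 = 2.7500, f(x_8) = 0.145665, coefficient = 2
x_9 = 3.0000, f(x_9) = 0.019915, coefficient = 4
x_10 = 3.2500, f(x_10) = 0.011706, coefficient = 1

I ≈ (0.250000/3) × 17.347965 = 1.445664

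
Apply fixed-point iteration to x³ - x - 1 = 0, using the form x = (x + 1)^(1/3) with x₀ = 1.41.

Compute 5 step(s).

Equation: x³ - x - 1 = 0
Fixed-point form: x = (x + 1)^(1/3)
x₀ = 1.41

x_1 = g(1.410000) = 1.340723
x_2 = g(1.340723) = 1.327751
x_3 = g(1.327751) = 1.325294
x_4 = g(1.325294) = 1.324827
x_5 = g(1.324827) = 1.324739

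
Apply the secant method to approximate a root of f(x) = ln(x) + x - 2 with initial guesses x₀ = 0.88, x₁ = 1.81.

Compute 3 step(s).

f(x) = ln(x) + x - 2
x₀ = 0.88, x₁ = 1.81

Secant formula: x_{n+1} = x_n - f(x_n)(x_n - x_{n-1})/(f(x_n) - f(x_{n-1}))

Iteration 1:
  f(0.880000) = -1.247833
  f(1.810000) = 0.403327
  x_2 = 1.810000 - 0.403327×(1.810000 - 0.880000)/(0.403327 - (-1.247833))
       = 1.582830
Iteration 2:
  f(1.810000) = 0.403327
  f(1.582830) = 0.042044
  x_3 = 1.582830 - 0.042044×(1.582830 - 1.810000)/(0.042044 - 0.403327)
       = 1.556393
Iteration 3:
  f(1.582830) = 0.042044
  f(1.556393) = -0.001236
  x_4 = 1.556393 - (-0.001236)×(1.556393 - 1.582830)/(-0.001236 - 0.042044)
       = 1.557148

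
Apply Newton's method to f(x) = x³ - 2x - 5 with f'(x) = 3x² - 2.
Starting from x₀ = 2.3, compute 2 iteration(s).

f(x) = x³ - 2x - 5
f'(x) = 3x² - 2
x₀ = 2.3

Newton-Raphson formula: x_{n+1} = x_n - f(x_n)/f'(x_n)

Iteration 1:
  f(2.300000) = 2.567000
  f'(2.300000) = 13.870000
  x_1 = 2.300000 - 2.567000/13.870000 = 2.114924
Iteration 2:
  f(2.114924) = 0.230006
  f'(2.114924) = 11.418714
  x_2 = 2.114924 - 0.230006/11.418714 = 2.094781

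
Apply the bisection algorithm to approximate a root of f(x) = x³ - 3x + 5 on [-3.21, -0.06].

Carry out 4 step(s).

f(x) = x³ - 3x + 5
Initial interval: [-3.21, -0.06]

Iteration 1:
  c_1 = (-3.210000 + (-0.060000))/2 = -1.635000
  f(c_1) = f(-1.635000) = 5.534277
  f(a) × f(c) < 0, new interval: [-3.210000, -1.635000]
Iteration 2:
  c_2 = (-3.210000 + (-1.635000))/2 = -2.422500
  f(c_2) = f(-2.422500) = -1.948956
  f(a) × f(c) ≥ 0, new interval: [-2.422500, -1.635000]
Iteration 3:
  c_3 = (-2.422500 + (-1.635000))/2 = -2.028750
  f(c_3) = f(-2.028750) = 2.736267
  f(a) × f(c) < 0, new interval: [-2.422500, -2.028750]
Iteration 4:
  c_4 = (-2.422500 + (-2.028750))/2 = -2.225625
  f(c_4) = f(-2.225625) = 0.652449
  f(a) × f(c) < 0, new interval: [-2.422500, -2.225625]

After 4 iteration(s), the approximation is c_4 = -2.225625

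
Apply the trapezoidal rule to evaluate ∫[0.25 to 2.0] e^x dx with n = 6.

f(x) = e^x
a = 0.25, b = 2.0, n = 6
h = (b - a)/n = 0.291667

Trapezoidal rule: (h/2)[f(x₀) + 2f(x₁) + 2f(x₂) + ... + f(xₙ)]

x_0 = 0.2500, f(x_0) = 1.284025, coefficient = 1
x_1 = 0.5417, f(x_1) = 1.718869, coefficient = 2
x_2 = 0.8333, f(x_2) = 2.300976, coefficient = 2
x_3 = 1.1250, f(x_3) = 3.080217, coefficient = 2
x_4 = 1.4167, f(x_4) = 4.123353, coefficient = 2
x_5 = 1.7083, f(x_5) = 5.519754, coefficient = 2
x_6 = 2.0000, f(x_6) = 7.389056, coefficient = 1

I ≈ (0.291667/2) × 42.159420 = 6.148249
Exact value: 6.105031
Error: 0.043218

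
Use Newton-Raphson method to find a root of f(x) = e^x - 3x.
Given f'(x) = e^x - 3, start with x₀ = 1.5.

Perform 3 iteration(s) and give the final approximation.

f(x) = e^x - 3x
f'(x) = e^x - 3
x₀ = 1.5

Newton-Raphson formula: x_{n+1} = x_n - f(x_n)/f'(x_n)

Iteration 1:
  f(1.500000) = -0.018311
  f'(1.500000) = 1.481689
  x_1 = 1.500000 - (-0.018311)/1.481689 = 1.512358
Iteration 2:
  f(1.512358) = 0.000344
  f'(1.512358) = 1.537418
  x_2 = 1.512358 - 0.000344/1.537418 = 1.512135
Iteration 3:
  f(1.512135) = 0.000000
  f'(1.512135) = 1.536404
  x_3 = 1.512135 - 0.000000/1.536404 = 1.512135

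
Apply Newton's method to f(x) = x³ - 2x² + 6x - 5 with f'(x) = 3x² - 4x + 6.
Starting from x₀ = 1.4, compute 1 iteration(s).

f(x) = x³ - 2x² + 6x - 5
f'(x) = 3x² - 4x + 6
x₀ = 1.4

Newton-Raphson formula: x_{n+1} = x_n - f(x_n)/f'(x_n)

Iteration 1:
  f(1.400000) = 2.224000
  f'(1.400000) = 6.280000
  x_1 = 1.400000 - 2.224000/6.280000 = 1.045860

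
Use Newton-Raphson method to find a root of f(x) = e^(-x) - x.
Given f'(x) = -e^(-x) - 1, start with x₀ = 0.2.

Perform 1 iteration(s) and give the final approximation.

f(x) = e^(-x) - x
f'(x) = -e^(-x) - 1
x₀ = 0.2

Newton-Raphson formula: x_{n+1} = x_n - f(x_n)/f'(x_n)

Iteration 1:
  f(0.200000) = 0.618731
  f'(0.200000) = -1.818731
  x_1 = 0.200000 - 0.618731/(-1.818731) = 0.540199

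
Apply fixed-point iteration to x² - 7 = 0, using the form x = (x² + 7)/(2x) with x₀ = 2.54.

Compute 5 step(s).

Equation: x² - 7 = 0
Fixed-point form: x = (x² + 7)/(2x)
x₀ = 2.54

x_1 = g(2.540000) = 2.647953
x_2 = g(2.647953) = 2.645752
x_3 = g(2.645752) = 2.645751
x_4 = g(2.645751) = 2.645751
x_5 = g(2.645751) = 2.645751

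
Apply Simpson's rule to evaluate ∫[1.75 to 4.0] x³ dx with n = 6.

f(x) = x³
a = 1.75, b = 4.0, n = 6
h = (b - a)/n = 0.375000

Simpson's rule: (h/3)[f(x₀) + 4f(x₁) + 2f(x₂) + ... + f(xₙ)]

x_0 = 1.7500, f(x_0) = 5.359375, coefficient = 1
x_1 = 2.1250, f(x_1) = 9.595703, coefficient = 4
x_2 = 2.5000, f(x_2) = 15.625000, coefficient = 2
x_3 = 2.8750, f(x_3) = 23.763672, coefficient = 4
x_4 = 3.2500, f(x_4) = 34.328125, coefficient = 2
x_5 = 3.6250, f(x_5) = 47.634766, coefficient = 4
x_6 = 4.0000, f(x_6) = 64.000000, coefficient = 1

I ≈ (0.375000/3) × 493.242188 = 61.655273
Exact value: 61.655273
Error: 0.000000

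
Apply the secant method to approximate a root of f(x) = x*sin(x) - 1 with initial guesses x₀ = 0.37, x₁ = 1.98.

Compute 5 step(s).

f(x) = x*sin(x) - 1
x₀ = 0.37, x₁ = 1.98

Secant formula: x_{n+1} = x_n - f(x_n)(x_n - x_{n-1})/(f(x_n) - f(x_{n-1}))

Iteration 1:
  f(0.370000) = -0.866202
  f(1.980000) = 0.816527
  x_2 = 1.980000 - 0.816527×(1.980000 - 0.370000)/(0.816527 - (-0.866202))
       = 1.198764
Iteration 2:
  f(1.980000) = 0.816527
  f(1.198764) = 0.116757
  x_3 = 1.198764 - 0.116757×(1.198764 - 1.980000)/(0.116757 - 0.816527)
       = 1.068414
Iteration 3:
  f(1.198764) = 0.116757
  f(1.068414) = -0.063601
  x_4 = 1.068414 - (-0.063601)×(1.068414 - 1.198764)/(-0.063601 - 0.116757)
       = 1.114380
Iteration 4:
  f(1.068414) = -0.063601
  f(1.114380) = 0.000310
  x_5 = 1.114380 - 0.000310×(1.114380 - 1.068414)/(0.000310 - (-0.063601))
       = 1.114157
Iteration 5:
  f(1.114380) = 0.000310
  f(1.114157) = 0.000000
  x_6 = 1.114157 - 0.000000×(1.114157 - 1.114380)/(0.000000 - 0.000310)
       = 1.114157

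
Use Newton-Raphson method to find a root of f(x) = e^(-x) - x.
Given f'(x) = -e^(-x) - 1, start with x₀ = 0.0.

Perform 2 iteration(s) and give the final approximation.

f(x) = e^(-x) - x
f'(x) = -e^(-x) - 1
x₀ = 0.0

Newton-Raphson formula: x_{n+1} = x_n - f(x_n)/f'(x_n)

Iteration 1:
  f(0.000000) = 1.000000
  f'(0.000000) = -2.000000
  x_1 = 0.000000 - 1.000000/(-2.000000) = 0.500000
Iteration 2:
  f(0.500000) = 0.106531
  f'(0.500000) = -1.606531
  x_2 = 0.500000 - 0.106531/(-1.606531) = 0.566311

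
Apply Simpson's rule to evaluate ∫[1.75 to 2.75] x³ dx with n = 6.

f(x) = x³
a = 1.75, b = 2.75, n = 6
h = (b - a)/n = 0.166667

Simpson's rule: (h/3)[f(x₀) + 4f(x₁) + 2f(x₂) + ... + f(xₙ)]

x_0 = 1.7500, f(x_0) = 5.359375, coefficient = 1
x_1 = 1.9167, f(x_1) = 7.041088, coefficient = 4
x_2 = 2.0833, f(x_2) = 9.042245, coefficient = 2
x_3 = 2.2500, f(x_3) = 11.390625, coefficient = 4
x_4 = 2.4167, f(x_4) = 14.114005, coefficient = 2
x_5 = 2.5833, f(x_5) = 17.240162, coefficient = 4
x_6 = 2.7500, f(x_6) = 20.796875, coefficient = 1

I ≈ (0.166667/3) × 215.156250 = 11.953125
Exact value: 11.953125
Error: 0.000000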